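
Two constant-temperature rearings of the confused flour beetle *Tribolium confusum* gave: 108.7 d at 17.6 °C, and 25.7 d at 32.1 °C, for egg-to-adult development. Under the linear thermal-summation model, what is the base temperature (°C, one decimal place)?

Under the model K = D·(T − T_b), so D₁·(T₁ − T_b) = D₂·(T₂ − T_b).
108.7·(17.6 − T_b) = 25.7·(32.1 − T_b)
T_b = (108.7·17.6 − 25.7·32.1) / (108.7 − 25.7) = 1088.15 / 83.0 = 13.110 °C ≈ 13.1 °C.

13.1 °C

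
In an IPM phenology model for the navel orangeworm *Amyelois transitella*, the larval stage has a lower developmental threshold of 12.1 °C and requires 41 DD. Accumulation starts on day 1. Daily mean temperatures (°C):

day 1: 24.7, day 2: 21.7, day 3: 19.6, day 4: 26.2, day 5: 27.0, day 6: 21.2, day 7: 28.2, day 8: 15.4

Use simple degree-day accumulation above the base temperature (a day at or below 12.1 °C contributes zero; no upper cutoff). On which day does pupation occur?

day 4

Daily DD above 12.1 °C: 12.6, 9.6, 7.5, 14.1, 14.9, 9.1, 16.1, 3.3.
Cumulative: 12.6, 22.2, 29.7, 43.8, 58.7, 67.8, 83.9, 87.2.
The total first reaches 41 DD on day 4.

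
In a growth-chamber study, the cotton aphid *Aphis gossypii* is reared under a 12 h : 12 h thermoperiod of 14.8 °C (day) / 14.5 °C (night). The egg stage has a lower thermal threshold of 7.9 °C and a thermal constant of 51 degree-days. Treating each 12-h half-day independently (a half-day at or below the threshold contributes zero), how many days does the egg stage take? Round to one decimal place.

Day half: max(0, 14.8 − 7.9) × 0.5 = 6.9 × 0.5 = 3.45 DD.
Night half: max(0, 14.5 − 7.9) × 0.5 = 6.6 × 0.5 = 3.30 DD.
Per 24 h: 6.75 DD/day.
Duration = 51 / 6.75 = 7.556 ≈ 7.6 days.

7.6 days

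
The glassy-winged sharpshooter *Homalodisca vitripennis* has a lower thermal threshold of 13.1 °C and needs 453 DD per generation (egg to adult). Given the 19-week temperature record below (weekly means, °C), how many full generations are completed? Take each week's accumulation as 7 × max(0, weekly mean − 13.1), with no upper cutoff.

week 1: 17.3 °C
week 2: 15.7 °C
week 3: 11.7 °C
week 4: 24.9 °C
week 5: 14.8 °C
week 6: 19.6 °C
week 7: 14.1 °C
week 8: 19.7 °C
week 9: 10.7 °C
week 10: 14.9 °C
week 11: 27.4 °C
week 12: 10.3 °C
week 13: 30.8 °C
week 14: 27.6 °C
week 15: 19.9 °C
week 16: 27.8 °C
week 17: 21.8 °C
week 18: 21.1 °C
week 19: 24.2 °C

Weekly DD (7 × max(0, T̄ − 13.1)): 29.4, 18.2, 0.0, 82.6, 11.9, 45.5, 7.0, 46.2, 0.0, 12.6, 100.1, 0.0, 123.9, 101.5, 47.6, 102.9, 60.9, 56.0, 77.7.
Season total = 924.0 DD.
Complete generations = ⌊924.0 / 453⌋ = 2.

2 generations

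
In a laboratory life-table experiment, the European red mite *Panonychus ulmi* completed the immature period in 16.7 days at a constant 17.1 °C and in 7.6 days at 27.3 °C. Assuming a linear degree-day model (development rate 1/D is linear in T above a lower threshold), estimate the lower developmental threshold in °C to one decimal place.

8.6 °C

Under the model K = D·(T − T_b), so D₁·(T₁ − T_b) = D₂·(T₂ − T_b).
16.7·(17.1 − T_b) = 7.6·(27.3 − T_b)
T_b = (16.7·17.1 − 7.6·27.3) / (16.7 − 7.6) = 78.09 / 9.1 = 8.581 °C ≈ 8.6 °C.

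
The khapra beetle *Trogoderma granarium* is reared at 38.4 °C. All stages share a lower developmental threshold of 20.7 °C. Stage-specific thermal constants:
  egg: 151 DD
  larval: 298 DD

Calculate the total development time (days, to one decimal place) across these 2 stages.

Daily accumulation at 38.4 °C = 38.4 − 20.7 = 17.7 DD/day.
Total K = 151 + 298 = 449 DD.
Total duration = 449 / 17.7 = 25.367 ≈ 25.4 days.

25.4 days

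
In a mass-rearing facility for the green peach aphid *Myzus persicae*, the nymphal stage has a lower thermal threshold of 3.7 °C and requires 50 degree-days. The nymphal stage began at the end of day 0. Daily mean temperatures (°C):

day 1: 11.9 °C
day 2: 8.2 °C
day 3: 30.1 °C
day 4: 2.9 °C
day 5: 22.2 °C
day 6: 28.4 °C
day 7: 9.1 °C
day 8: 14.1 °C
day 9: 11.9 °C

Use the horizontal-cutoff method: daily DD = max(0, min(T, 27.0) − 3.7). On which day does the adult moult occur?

day 5

Daily DD above 3.7 °C (capped at 23.3): 8.2, 4.5, 23.3, 0.0, 18.5, 23.3, 5.4, 10.4, 8.2.
Cumulative: 8.2, 12.7, 36.0, 36.0, 54.5, 77.8, 83.2, 93.6, 101.8.
The total first reaches 50 DD on day 5.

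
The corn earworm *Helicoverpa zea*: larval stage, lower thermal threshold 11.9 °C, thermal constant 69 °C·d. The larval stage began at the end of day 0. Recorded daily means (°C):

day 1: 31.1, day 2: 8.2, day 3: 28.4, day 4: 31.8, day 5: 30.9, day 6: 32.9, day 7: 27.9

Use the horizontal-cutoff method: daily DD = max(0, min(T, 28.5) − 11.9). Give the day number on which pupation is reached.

Daily DD above 11.9 °C (capped at 16.6): 16.6, 0.0, 16.5, 16.6, 16.6, 16.6, 16.0.
Cumulative: 16.6, 16.6, 33.1, 49.7, 66.3, 82.9, 98.9.
The total first reaches 69 DD on day 6.

day 6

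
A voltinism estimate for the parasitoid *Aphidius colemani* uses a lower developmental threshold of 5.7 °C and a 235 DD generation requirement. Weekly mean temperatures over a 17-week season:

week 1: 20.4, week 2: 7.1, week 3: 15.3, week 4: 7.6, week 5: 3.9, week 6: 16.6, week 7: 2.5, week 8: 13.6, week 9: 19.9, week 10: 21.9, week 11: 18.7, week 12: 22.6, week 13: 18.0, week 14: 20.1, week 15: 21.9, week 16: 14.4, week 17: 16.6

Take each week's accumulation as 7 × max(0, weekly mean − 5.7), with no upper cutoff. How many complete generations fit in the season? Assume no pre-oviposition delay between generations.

5 generations

Weekly DD (7 × max(0, T̄ − 5.7)): 102.9, 9.8, 67.2, 13.3, 0.0, 76.3, 0.0, 55.3, 99.4, 113.4, 91.0, 118.3, 86.1, 100.8, 113.4, 60.9, 76.3.
Season total = 1184.4 DD.
Complete generations = ⌊1184.4 / 235⌋ = 5.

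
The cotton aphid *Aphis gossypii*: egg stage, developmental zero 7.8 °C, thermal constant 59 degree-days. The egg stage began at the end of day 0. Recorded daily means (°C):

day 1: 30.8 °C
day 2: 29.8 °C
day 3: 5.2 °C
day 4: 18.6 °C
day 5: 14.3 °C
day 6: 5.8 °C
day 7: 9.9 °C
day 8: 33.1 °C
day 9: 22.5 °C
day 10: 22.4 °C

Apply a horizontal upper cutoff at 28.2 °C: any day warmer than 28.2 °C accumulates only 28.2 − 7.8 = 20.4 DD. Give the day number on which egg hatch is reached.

day 7

Daily DD above 7.8 °C (capped at 20.4): 20.4, 20.4, 0.0, 10.8, 6.5, 0.0, 2.1, 20.4, 14.7, 14.6.
Cumulative: 20.4, 40.8, 40.8, 51.6, 58.1, 58.1, 60.2, 80.6, 95.3, 109.9.
The total first reaches 59 DD on day 7.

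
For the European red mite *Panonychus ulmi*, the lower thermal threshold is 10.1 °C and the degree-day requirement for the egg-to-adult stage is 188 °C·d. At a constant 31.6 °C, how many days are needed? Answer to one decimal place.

8.7 days

Daily accumulation = 31.6 − 10.1 = 21.5 DD/day.
Duration = 188 / 21.5 = 8.744 ≈ 8.7 days.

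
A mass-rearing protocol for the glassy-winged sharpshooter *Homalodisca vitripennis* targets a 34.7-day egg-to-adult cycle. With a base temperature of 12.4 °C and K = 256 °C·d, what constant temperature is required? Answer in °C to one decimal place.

19.8 °C

Required daily accumulation = 256 / 34.7 = 7.378 DD/day.
T = T_base + 7.378 = 12.4 + 7.378 = 19.778 ≈ 19.8 °C.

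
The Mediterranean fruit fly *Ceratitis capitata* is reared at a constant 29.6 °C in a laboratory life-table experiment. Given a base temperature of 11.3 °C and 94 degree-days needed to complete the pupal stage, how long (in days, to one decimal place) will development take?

5.1 days

Daily accumulation = 29.6 − 11.3 = 18.3 DD/day.
Duration = 94 / 18.3 = 5.137 ≈ 5.1 days.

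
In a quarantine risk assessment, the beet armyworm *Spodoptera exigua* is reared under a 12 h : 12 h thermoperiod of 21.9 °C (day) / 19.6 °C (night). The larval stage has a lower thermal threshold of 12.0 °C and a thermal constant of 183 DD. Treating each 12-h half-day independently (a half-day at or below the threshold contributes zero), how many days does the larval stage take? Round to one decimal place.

20.9 days

Day half: max(0, 21.9 − 12.0) × 0.5 = 9.9 × 0.5 = 4.95 DD.
Night half: max(0, 19.6 − 12.0) × 0.5 = 7.6 × 0.5 = 3.80 DD.
Per 24 h: 8.75 DD/day.
Duration = 183 / 8.75 = 20.914 ≈ 20.9 days.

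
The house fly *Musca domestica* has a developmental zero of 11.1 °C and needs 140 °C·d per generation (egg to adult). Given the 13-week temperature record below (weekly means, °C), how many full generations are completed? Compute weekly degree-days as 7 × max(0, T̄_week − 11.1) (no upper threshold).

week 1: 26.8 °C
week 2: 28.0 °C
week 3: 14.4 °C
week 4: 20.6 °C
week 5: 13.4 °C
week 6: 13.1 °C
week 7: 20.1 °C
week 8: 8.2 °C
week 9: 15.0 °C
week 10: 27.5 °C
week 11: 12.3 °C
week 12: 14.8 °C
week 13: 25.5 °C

Weekly DD (7 × max(0, T̄ − 11.1)): 109.9, 118.3, 23.1, 66.5, 16.1, 14.0, 63.0, 0.0, 27.3, 114.8, 8.4, 25.9, 100.8.
Season total = 688.1 DD.
Complete generations = ⌊688.1 / 140⌋ = 4.

4 generations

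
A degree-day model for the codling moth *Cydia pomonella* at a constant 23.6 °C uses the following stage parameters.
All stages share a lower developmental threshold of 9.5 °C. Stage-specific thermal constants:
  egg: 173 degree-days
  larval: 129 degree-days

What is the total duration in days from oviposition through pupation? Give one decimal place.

Daily accumulation at 23.6 °C = 23.6 − 9.5 = 14.1 DD/day.
Total K = 173 + 129 = 302 DD.
Total duration = 302 / 14.1 = 21.418 ≈ 21.4 days.

21.4 days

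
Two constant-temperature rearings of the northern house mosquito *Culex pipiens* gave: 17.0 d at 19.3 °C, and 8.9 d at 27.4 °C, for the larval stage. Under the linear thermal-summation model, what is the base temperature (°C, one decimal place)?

10.4 °C

Linear rate model ⇒ the product D·(T − T_b) is constant across temperatures.
17.0·(19.3 − T_b) = 8.9·(27.4 − T_b)
T_b = (17.0·19.3 − 8.9·27.4) / (17.0 − 8.9) = 84.24 / 8.1 = 10.400 °C ≈ 10.4 °C.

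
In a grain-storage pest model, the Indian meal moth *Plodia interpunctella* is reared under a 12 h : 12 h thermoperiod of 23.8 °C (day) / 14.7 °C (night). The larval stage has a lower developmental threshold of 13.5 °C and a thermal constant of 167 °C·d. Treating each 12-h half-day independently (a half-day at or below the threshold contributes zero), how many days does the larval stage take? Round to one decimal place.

Day half: max(0, 23.8 − 13.5) × 0.5 = 10.3 × 0.5 = 5.15 DD.
Night half: max(0, 14.7 − 13.5) × 0.5 = 1.2 × 0.5 = 0.60 DD.
Per 24 h: 5.75 DD/day.
Duration = 167 / 5.75 = 29.043 ≈ 29.0 days.

29.0 days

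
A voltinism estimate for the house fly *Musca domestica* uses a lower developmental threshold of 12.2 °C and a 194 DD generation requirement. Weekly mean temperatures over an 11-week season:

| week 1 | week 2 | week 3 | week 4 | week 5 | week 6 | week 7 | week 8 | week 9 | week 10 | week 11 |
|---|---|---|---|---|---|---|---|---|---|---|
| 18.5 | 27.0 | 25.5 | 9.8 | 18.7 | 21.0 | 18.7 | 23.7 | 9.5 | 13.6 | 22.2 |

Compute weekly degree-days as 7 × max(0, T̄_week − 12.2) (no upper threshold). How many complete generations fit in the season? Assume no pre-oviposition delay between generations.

Weekly DD (7 × max(0, T̄ − 12.2)): 44.1, 103.6, 93.1, 0.0, 45.5, 61.6, 45.5, 80.5, 0.0, 9.8, 70.0.
Season total = 553.7 DD.
Complete generations = ⌊553.7 / 194⌋ = 2.

2 generations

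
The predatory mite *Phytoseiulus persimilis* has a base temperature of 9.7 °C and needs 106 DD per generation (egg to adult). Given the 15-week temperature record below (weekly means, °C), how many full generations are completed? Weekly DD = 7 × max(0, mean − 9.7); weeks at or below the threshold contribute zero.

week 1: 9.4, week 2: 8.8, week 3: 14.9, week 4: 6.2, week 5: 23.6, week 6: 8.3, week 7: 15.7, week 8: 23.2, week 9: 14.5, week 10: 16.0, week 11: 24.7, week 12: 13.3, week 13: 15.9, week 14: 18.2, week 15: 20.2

6 generations

Weekly DD (7 × max(0, T̄ − 9.7)): 0.0, 0.0, 36.4, 0.0, 97.3, 0.0, 42.0, 94.5, 33.6, 44.1, 105.0, 25.2, 43.4, 59.5, 73.5.
Season total = 654.5 DD.
Complete generations = ⌊654.5 / 106⌋ = 6.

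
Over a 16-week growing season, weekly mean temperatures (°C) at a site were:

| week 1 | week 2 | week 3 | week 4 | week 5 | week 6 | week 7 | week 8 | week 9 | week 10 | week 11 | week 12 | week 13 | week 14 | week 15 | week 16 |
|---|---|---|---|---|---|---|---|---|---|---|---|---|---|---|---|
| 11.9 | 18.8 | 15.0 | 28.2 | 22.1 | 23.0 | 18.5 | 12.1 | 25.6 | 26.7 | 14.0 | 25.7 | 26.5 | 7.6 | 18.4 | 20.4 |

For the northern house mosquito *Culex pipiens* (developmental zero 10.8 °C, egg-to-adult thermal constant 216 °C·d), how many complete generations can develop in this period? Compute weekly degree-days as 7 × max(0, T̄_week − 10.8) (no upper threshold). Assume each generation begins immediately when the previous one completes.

Weekly DD (7 × max(0, T̄ − 10.8)): 7.7, 56.0, 29.4, 121.8, 79.1, 85.4, 53.9, 9.1, 103.6, 111.3, 22.4, 104.3, 109.9, 0.0, 53.2, 67.2.
Season total = 1014.3 DD.
Complete generations = ⌊1014.3 / 216⌋ = 4.

4 generations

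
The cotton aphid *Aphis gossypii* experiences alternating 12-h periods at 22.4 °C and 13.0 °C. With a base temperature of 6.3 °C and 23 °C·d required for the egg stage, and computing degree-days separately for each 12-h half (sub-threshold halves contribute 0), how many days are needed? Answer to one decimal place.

2.0 days

Day half: max(0, 22.4 − 6.3) × 0.5 = 16.1 × 0.5 = 8.05 DD.
Night half: max(0, 13.0 − 6.3) × 0.5 = 6.7 × 0.5 = 3.35 DD.
Per 24 h: 11.40 DD/day.
Duration = 23 / 11.40 = 2.018 ≈ 2.0 days.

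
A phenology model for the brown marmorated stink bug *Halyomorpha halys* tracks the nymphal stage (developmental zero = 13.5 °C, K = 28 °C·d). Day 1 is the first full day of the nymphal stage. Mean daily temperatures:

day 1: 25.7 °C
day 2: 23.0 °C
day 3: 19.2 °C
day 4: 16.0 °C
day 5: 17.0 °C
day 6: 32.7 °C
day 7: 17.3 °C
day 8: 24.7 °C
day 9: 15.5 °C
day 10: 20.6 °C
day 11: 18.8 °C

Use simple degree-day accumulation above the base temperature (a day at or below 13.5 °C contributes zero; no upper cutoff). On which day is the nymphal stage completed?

day 4

Daily DD above 13.5 °C: 12.2, 9.5, 5.7, 2.5, 3.5, 19.2, 3.8, 11.2, 2.0, 7.1, 5.3.
Cumulative: 12.2, 21.7, 27.4, 29.9, 33.4, 52.6, 56.4, 67.6, 69.6, 76.7, 82.0.
The total first reaches 28 DD on day 4.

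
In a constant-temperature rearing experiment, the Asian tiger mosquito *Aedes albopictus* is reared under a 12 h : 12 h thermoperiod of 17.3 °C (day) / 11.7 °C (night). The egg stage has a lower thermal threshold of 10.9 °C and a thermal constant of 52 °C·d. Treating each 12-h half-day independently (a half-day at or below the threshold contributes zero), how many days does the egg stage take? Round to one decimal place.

14.4 days

Day half: max(0, 17.3 − 10.9) × 0.5 = 6.4 × 0.5 = 3.20 DD.
Night half: max(0, 11.7 − 10.9) × 0.5 = 0.8 × 0.5 = 0.40 DD.
Per 24 h: 3.60 DD/day.
Duration = 52 / 3.60 = 14.444 ≈ 14.4 days.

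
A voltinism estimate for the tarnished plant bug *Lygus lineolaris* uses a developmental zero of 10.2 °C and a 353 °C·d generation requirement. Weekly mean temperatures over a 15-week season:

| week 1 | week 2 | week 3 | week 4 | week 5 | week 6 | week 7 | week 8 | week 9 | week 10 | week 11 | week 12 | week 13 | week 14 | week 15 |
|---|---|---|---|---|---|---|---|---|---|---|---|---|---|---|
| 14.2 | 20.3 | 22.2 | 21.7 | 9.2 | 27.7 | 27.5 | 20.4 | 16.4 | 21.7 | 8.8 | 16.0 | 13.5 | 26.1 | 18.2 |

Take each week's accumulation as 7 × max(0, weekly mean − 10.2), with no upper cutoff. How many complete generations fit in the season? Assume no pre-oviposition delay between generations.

2 generations

Weekly DD (7 × max(0, T̄ − 10.2)): 28.0, 70.7, 84.0, 80.5, 0.0, 122.5, 121.1, 71.4, 43.4, 80.5, 0.0, 40.6, 23.1, 111.3, 56.0.
Season total = 933.1 DD.
Complete generations = ⌊933.1 / 353⌋ = 2.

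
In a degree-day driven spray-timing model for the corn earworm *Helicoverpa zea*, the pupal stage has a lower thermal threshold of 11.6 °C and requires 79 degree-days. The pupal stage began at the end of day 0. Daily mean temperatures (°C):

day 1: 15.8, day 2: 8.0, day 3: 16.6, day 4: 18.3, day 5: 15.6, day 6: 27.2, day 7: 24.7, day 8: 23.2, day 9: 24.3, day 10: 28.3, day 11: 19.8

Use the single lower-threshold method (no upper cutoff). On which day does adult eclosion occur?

Daily DD above 11.6 °C: 4.2, 0.0, 5.0, 6.7, 4.0, 15.6, 13.1, 11.6, 12.7, 16.7, 8.2.
Cumulative: 4.2, 4.2, 9.2, 15.9, 19.9, 35.5, 48.6, 60.2, 72.9, 89.6, 97.8.
The total first reaches 79 DD on day 10.

day 10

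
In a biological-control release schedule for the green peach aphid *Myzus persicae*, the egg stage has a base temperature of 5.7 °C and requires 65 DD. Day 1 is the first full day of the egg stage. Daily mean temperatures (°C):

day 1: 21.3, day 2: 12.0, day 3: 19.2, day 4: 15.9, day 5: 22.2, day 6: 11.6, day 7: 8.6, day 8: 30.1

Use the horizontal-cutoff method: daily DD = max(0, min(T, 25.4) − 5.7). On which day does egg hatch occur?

Daily DD above 5.7 °C (capped at 19.7): 15.6, 6.3, 13.5, 10.2, 16.5, 5.9, 2.9, 19.7.
Cumulative: 15.6, 21.9, 35.4, 45.6, 62.1, 68.0, 70.9, 90.6.
The total first reaches 65 DD on day 6.

day 6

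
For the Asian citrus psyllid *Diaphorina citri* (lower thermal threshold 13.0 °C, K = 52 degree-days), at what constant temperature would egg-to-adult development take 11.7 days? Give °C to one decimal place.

Required daily accumulation = 52 / 11.7 = 4.444 DD/day.
T = T_base + 4.444 = 13.0 + 4.444 = 17.444 ≈ 17.4 °C.

17.4 °C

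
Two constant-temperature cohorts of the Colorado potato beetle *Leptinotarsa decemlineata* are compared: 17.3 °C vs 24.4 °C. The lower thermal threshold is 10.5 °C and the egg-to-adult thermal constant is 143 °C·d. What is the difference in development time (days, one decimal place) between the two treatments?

At 17.3 °C: 143 / (17.3 − 10.5) = 143 / 6.8 = 21.029 d.
At 24.4 °C: 143 / (24.4 − 10.5) = 143 / 13.9 = 10.288 d.
Difference = |21.029 − 10.288| = 10.742 ≈ 10.7 days.

10.7 days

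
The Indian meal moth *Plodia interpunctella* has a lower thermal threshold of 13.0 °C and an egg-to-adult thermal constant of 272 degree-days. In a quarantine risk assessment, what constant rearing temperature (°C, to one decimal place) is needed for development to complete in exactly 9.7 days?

Required daily accumulation = 272 / 9.7 = 28.041 DD/day.
T = T_base + 28.041 = 13.0 + 28.041 = 41.041 ≈ 41.0 °C.

41.0 °C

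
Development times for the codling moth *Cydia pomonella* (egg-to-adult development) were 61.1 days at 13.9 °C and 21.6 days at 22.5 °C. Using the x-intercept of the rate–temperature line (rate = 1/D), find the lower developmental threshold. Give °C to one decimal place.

9.2 °C

Under the model K = D·(T − T_b), so D₁·(T₁ − T_b) = D₂·(T₂ − T_b).
61.1·(13.9 − T_b) = 21.6·(22.5 − T_b)
T_b = (61.1·13.9 − 21.6·22.5) / (61.1 − 21.6) = 363.29 / 39.5 = 9.197 °C ≈ 9.2 °C.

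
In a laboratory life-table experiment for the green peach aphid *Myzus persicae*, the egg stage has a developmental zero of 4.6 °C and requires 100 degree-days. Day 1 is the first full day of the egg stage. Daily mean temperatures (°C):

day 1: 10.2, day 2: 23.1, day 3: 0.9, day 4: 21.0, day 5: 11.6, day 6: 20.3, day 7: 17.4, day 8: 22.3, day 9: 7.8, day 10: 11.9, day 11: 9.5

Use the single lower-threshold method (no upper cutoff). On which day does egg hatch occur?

Daily DD above 4.6 °C: 5.6, 18.5, 0.0, 16.4, 7.0, 15.7, 12.8, 17.7, 3.2, 7.3, 4.9.
Cumulative: 5.6, 24.1, 24.1, 40.5, 47.5, 63.2, 76.0, 93.7, 96.9, 104.2, 109.1.
The total first reaches 100 DD on day 10.

day 10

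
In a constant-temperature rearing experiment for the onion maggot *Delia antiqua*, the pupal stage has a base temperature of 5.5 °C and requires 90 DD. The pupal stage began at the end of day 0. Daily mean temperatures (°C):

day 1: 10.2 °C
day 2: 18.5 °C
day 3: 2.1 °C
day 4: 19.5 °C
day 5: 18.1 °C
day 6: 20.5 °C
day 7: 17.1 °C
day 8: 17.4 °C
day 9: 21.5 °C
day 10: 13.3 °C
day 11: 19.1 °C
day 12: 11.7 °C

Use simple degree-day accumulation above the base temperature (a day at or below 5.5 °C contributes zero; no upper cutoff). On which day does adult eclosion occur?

Daily DD above 5.5 °C: 4.7, 13.0, 0.0, 14.0, 12.6, 15.0, 11.6, 11.9, 16.0, 7.8, 13.6, 6.2.
Cumulative: 4.7, 17.7, 17.7, 31.7, 44.3, 59.3, 70.9, 82.8, 98.8, 106.6, 120.2, 126.4.
The total first reaches 90 DD on day 9.

day 9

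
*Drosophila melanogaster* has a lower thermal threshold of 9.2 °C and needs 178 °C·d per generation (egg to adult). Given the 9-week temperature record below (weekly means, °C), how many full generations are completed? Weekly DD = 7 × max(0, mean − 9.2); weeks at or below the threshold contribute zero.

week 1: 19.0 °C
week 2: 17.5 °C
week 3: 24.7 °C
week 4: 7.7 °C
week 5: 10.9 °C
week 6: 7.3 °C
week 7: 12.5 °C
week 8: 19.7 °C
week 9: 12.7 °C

Weekly DD (7 × max(0, T̄ − 9.2)): 68.6, 58.1, 108.5, 0.0, 11.9, 0.0, 23.1, 73.5, 24.5.
Season total = 368.2 DD.
Complete generations = ⌊368.2 / 178⌋ = 2.

2 generations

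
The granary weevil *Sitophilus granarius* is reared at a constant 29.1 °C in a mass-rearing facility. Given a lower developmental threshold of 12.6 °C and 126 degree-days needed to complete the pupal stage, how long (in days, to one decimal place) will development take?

7.6 days

Daily accumulation = 29.1 − 12.6 = 16.5 DD/day.
Duration = 126 / 16.5 = 7.636 ≈ 7.6 days.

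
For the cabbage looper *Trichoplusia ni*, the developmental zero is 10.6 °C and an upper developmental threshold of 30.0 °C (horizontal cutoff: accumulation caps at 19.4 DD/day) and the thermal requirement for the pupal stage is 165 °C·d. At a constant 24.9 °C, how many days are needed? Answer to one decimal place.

Daily accumulation = 24.9 − 10.6 = 14.3 DD/day.
Duration = 165 / 14.3 = 11.538 ≈ 11.5 days.

11.5 days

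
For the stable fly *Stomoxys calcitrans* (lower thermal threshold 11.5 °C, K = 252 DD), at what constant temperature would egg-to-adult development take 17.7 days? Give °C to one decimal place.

Required daily accumulation = 252 / 17.7 = 14.237 DD/day.
T = T_base + 14.237 = 11.5 + 14.237 = 25.737 ≈ 25.7 °C.

25.7 °C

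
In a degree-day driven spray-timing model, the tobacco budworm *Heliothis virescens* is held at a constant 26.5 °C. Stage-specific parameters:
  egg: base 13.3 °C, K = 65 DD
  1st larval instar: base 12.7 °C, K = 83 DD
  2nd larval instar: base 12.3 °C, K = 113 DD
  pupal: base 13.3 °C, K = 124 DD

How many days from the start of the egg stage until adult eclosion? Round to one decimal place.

egg: 65 / (26.5 − 13.3) = 65 / 13.2 = 4.924 d.
1st larval instar: 83 / (26.5 − 12.7) = 83 / 13.8 = 6.014 d.
2nd larval instar: 113 / (26.5 − 12.3) = 113 / 14.2 = 7.958 d.
pupal: 124 / (26.5 − 13.3) = 124 / 13.2 = 9.394 d.
Sum = 28.290 ≈ 28.3 days.

28.3 days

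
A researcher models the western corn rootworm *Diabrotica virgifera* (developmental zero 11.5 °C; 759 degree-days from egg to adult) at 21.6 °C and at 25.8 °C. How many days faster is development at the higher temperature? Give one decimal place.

22.1 days

At 21.6 °C: 759 / (21.6 − 11.5) = 759 / 10.1 = 75.149 d.
At 25.8 °C: 759 / (25.8 − 11.5) = 759 / 14.3 = 53.077 d.
Difference = |75.149 − 53.077| = 22.072 ≈ 22.1 days.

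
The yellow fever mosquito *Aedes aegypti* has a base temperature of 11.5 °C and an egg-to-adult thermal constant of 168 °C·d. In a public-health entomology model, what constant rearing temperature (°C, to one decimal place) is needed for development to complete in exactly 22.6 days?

Required daily accumulation = 168 / 22.6 = 7.434 DD/day.
T = T_base + 7.434 = 11.5 + 7.434 = 18.934 ≈ 18.9 °C.

18.9 °C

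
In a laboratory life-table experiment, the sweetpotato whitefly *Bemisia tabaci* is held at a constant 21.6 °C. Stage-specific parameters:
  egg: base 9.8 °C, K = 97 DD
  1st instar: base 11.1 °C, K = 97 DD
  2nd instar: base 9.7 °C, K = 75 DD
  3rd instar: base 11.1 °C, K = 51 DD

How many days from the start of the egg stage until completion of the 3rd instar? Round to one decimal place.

egg: 97 / (21.6 − 9.8) = 97 / 11.8 = 8.220 d.
1st instar: 97 / (21.6 − 11.1) = 97 / 10.5 = 9.238 d.
2nd instar: 75 / (21.6 − 9.7) = 75 / 11.9 = 6.303 d.
3rd instar: 51 / (21.6 − 11.1) = 51 / 10.5 = 4.857 d.
Sum = 28.618 ≈ 28.6 days.

28.6 days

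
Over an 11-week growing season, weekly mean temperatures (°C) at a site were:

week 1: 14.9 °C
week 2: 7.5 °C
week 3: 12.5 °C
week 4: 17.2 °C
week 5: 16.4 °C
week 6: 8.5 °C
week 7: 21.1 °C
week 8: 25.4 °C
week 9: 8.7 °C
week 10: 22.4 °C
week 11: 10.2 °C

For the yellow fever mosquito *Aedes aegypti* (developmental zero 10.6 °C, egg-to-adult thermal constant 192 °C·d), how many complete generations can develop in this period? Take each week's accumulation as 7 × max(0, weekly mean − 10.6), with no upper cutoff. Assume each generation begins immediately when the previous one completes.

Weekly DD (7 × max(0, T̄ − 10.6)): 30.1, 0.0, 13.3, 46.2, 40.6, 0.0, 73.5, 103.6, 0.0, 82.6, 0.0.
Season total = 389.9 DD.
Complete generations = ⌊389.9 / 192⌋ = 2.

2 generations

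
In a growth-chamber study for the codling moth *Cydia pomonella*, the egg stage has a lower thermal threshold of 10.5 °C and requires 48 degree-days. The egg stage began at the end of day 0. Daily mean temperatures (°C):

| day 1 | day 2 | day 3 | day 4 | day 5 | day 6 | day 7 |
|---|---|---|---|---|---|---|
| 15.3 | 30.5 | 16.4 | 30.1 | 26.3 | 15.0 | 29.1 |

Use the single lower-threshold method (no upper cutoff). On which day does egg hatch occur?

day 4

Daily DD above 10.5 °C: 4.8, 20.0, 5.9, 19.6, 15.8, 4.5, 18.6.
Cumulative: 4.8, 24.8, 30.7, 50.3, 66.1, 70.6, 89.2.
The total first reaches 48 DD on day 4.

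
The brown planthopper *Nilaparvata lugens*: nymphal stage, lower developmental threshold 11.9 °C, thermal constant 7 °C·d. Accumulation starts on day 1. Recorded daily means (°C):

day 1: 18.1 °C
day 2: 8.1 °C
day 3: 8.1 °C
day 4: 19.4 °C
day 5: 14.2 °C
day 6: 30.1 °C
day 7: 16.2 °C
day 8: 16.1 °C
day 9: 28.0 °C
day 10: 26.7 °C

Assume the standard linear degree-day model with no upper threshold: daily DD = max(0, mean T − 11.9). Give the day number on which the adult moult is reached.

day 4

Daily DD above 11.9 °C: 6.2, 0.0, 0.0, 7.5, 2.3, 18.2, 4.3, 4.2, 16.1, 14.8.
Cumulative: 6.2, 6.2, 6.2, 13.7, 16.0, 34.2, 38.5, 42.7, 58.8, 73.6.
The total first reaches 7 DD on day 4.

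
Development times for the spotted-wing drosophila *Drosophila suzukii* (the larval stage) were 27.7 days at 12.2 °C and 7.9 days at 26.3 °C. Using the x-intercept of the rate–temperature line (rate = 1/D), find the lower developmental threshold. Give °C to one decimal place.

Equal thermal constants: D₁(T₁ − T_b) = D₂(T₂ − T_b).
27.7·(12.2 − T_b) = 7.9·(26.3 − T_b)
T_b = (27.7·12.2 − 7.9·26.3) / (27.7 − 7.9) = 130.17 / 19.8 = 6.574 °C ≈ 6.6 °C.

6.6 °C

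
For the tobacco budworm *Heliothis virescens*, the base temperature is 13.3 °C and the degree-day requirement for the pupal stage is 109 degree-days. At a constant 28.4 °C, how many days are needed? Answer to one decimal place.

Daily accumulation = 28.4 − 13.3 = 15.1 DD/day.
Duration = 109 / 15.1 = 7.219 ≈ 7.2 days.

7.2 days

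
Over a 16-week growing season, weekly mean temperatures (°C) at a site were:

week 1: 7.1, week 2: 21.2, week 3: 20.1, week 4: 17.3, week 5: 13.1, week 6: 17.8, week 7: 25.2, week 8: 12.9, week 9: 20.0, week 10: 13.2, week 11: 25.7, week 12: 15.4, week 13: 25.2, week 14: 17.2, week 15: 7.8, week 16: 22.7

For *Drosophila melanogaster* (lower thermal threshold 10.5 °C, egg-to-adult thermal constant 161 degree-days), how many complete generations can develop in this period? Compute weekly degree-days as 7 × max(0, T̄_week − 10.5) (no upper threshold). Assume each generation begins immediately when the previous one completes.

Weekly DD (7 × max(0, T̄ − 10.5)): 0.0, 74.9, 67.2, 47.6, 18.2, 51.1, 102.9, 16.8, 66.5, 18.9, 106.4, 34.3, 102.9, 46.9, 0.0, 85.4.
Season total = 840.0 DD.
Complete generations = ⌊840.0 / 161⌋ = 5.

5 generations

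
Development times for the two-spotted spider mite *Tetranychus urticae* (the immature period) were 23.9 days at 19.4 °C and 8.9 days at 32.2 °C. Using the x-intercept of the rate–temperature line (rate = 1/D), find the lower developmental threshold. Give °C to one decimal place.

Linear rate model ⇒ the product D·(T − T_b) is constant across temperatures.
23.9·(19.4 − T_b) = 8.9·(32.2 − T_b)
T_b = (23.9·19.4 − 8.9·32.2) / (23.9 − 8.9) = 177.08 / 15.0 = 11.805 °C ≈ 11.8 °C.

11.8 °C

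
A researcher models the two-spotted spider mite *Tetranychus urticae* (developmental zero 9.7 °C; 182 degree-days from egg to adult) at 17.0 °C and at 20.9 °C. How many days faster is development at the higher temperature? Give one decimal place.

At 17.0 °C: 182 / (17.0 − 9.7) = 182 / 7.3 = 24.932 d.
At 20.9 °C: 182 / (20.9 − 9.7) = 182 / 11.2 = 16.250 d.
Difference = |24.932 − 16.250| = 8.682 ≈ 8.7 days.

8.7 days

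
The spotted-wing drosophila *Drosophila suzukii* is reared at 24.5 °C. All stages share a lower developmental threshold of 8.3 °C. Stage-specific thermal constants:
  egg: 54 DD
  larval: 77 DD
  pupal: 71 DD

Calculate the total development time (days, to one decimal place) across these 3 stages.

Daily accumulation at 24.5 °C = 24.5 − 8.3 = 16.2 DD/day.
Total K = 54 + 77 + 71 = 202 DD.
Total duration = 202 / 16.2 = 12.469 ≈ 12.5 days.

12.5 days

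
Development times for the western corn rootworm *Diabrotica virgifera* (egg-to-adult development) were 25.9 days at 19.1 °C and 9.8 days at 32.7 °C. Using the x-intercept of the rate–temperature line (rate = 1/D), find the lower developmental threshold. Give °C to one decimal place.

Under the model K = D·(T − T_b), so D₁·(T₁ − T_b) = D₂·(T₂ − T_b).
25.9·(19.1 − T_b) = 9.8·(32.7 − T_b)
T_b = (25.9·19.1 − 9.8·32.7) / (25.9 − 9.8) = 174.23 / 16.1 = 10.822 °C ≈ 10.8 °C.

10.8 °C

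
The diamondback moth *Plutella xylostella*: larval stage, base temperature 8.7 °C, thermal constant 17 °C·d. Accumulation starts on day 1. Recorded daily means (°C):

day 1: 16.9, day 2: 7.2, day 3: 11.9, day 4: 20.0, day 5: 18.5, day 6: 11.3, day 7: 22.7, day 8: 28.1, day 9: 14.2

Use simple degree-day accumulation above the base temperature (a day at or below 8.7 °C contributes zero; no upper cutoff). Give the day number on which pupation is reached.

Daily DD above 8.7 °C: 8.2, 0.0, 3.2, 11.3, 9.8, 2.6, 14.0, 19.4, 5.5.
Cumulative: 8.2, 8.2, 11.4, 22.7, 32.5, 35.1, 49.1, 68.5, 74.0.
The total first reaches 17 DD on day 4.

day 4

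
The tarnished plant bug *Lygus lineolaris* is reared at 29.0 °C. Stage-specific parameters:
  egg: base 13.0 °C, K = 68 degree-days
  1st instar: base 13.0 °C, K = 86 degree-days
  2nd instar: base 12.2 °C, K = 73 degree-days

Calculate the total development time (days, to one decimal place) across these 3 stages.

14.0 days

egg: 68 / (29.0 − 13.0) = 68 / 16.0 = 4.250 d.
1st instar: 86 / (29.0 − 13.0) = 86 / 16.0 = 5.375 d.
2nd instar: 73 / (29.0 − 12.2) = 73 / 16.8 = 4.345 d.
Sum = 13.970 ≈ 14.0 days.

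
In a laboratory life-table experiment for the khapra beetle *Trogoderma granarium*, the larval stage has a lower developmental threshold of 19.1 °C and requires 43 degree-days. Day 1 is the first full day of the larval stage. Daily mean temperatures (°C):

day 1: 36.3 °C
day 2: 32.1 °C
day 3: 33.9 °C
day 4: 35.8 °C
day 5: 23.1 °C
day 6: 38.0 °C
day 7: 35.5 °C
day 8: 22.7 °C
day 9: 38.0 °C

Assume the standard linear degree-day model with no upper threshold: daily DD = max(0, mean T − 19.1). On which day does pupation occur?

Daily DD above 19.1 °C: 17.2, 13.0, 14.8, 16.7, 4.0, 18.9, 16.4, 3.6, 18.9.
Cumulative: 17.2, 30.2, 45.0, 61.7, 65.7, 84.6, 101.0, 104.6, 123.5.
The total first reaches 43 DD on day 3.

day 3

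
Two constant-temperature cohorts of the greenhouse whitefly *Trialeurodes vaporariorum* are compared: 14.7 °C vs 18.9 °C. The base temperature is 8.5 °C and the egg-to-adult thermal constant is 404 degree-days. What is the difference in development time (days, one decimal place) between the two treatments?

At 14.7 °C: 404 / (14.7 − 8.5) = 404 / 6.2 = 65.161 d.
At 18.9 °C: 404 / (18.9 − 8.5) = 404 / 10.4 = 38.846 d.
Difference = |65.161 − 38.846| = 26.315 ≈ 26.3 days.

26.3 days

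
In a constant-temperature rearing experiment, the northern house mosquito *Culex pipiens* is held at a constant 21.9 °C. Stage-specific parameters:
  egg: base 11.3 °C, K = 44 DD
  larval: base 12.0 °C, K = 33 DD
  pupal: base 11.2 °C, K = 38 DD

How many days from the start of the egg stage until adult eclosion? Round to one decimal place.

11.0 days

egg: 44 / (21.9 − 11.3) = 44 / 10.6 = 4.151 d.
larval: 33 / (21.9 − 12.0) = 33 / 9.9 = 3.333 d.
pupal: 38 / (21.9 − 11.2) = 38 / 10.7 = 3.551 d.
Sum = 11.036 ≈ 11.0 days.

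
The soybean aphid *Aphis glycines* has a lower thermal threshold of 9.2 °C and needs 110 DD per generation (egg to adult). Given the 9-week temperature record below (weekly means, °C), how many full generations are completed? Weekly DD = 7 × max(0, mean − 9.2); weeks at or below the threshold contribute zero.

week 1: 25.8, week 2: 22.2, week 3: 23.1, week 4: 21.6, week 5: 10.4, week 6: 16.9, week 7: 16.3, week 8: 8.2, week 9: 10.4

Weekly DD (7 × max(0, T̄ − 9.2)): 116.2, 91.0, 97.3, 86.8, 8.4, 53.9, 49.7, 0.0, 8.4.
Season total = 511.7 DD.
Complete generations = ⌊511.7 / 110⌋ = 4.

4 generations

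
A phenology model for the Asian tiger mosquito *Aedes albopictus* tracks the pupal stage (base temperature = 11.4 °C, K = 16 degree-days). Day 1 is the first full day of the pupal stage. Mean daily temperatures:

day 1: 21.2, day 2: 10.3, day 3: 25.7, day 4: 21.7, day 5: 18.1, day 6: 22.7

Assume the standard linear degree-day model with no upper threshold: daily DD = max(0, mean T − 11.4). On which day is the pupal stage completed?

Daily DD above 11.4 °C: 9.8, 0.0, 14.3, 10.3, 6.7, 11.3.
Cumulative: 9.8, 9.8, 24.1, 34.4, 41.1, 52.4.
The total first reaches 16 DD on day 3.

day 3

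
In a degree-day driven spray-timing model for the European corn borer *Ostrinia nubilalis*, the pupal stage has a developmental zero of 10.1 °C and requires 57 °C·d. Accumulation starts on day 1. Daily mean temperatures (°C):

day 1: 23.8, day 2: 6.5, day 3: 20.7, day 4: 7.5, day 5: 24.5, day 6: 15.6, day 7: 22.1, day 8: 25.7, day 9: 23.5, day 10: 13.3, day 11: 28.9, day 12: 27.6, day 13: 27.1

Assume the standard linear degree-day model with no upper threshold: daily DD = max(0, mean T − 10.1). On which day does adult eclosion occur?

Daily DD above 10.1 °C: 13.7, 0.0, 10.6, 0.0, 14.4, 5.5, 12.0, 15.6, 13.4, 3.2, 18.8, 17.5, 17.0.
Cumulative: 13.7, 13.7, 24.3, 24.3, 38.7, 44.2, 56.2, 71.8, 85.2, 88.4, 107.2, 124.7, 141.7.
The total first reaches 57 DD on day 8.

day 8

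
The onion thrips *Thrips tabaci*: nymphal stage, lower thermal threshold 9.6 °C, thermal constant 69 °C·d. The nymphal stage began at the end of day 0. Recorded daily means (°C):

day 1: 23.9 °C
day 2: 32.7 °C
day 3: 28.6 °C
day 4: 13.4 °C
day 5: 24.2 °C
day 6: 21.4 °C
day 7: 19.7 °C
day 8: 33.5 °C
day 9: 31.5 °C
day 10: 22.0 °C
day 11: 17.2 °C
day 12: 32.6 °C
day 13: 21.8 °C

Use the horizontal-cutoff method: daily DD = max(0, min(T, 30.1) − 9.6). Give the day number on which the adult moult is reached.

day 5

Daily DD above 9.6 °C (capped at 20.5): 14.3, 20.5, 19.0, 3.8, 14.6, 11.8, 10.1, 20.5, 20.5, 12.4, 7.6, 20.5, 12.2.
Cumulative: 14.3, 34.8, 53.8, 57.6, 72.2, 84.0, 94.1, 114.6, 135.1, 147.5, 155.1, 175.6, 187.8.
The total first reaches 69 DD on day 5.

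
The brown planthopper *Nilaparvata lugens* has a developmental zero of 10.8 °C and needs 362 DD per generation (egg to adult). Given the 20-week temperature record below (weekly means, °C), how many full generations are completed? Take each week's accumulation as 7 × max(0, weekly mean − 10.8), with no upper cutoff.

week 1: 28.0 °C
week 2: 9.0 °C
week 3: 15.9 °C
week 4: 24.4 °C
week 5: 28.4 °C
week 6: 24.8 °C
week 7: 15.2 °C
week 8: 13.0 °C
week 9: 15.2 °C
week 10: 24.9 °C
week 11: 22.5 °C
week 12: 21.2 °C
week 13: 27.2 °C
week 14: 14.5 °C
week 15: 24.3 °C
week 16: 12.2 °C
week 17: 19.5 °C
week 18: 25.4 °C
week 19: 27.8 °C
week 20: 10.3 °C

Weekly DD (7 × max(0, T̄ − 10.8)): 120.4, 0.0, 35.7, 95.2, 123.2, 98.0, 30.8, 15.4, 30.8, 98.7, 81.9, 72.8, 114.8, 25.9, 94.5, 9.8, 60.9, 102.2, 119.0, 0.0.
Season total = 1330.0 DD.
Complete generations = ⌊1330.0 / 362⌋ = 3.

3 generations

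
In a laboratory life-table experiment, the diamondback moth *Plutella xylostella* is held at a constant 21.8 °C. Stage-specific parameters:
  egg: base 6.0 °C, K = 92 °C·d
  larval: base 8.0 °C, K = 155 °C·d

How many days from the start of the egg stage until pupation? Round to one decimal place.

17.1 days

egg: 92 / (21.8 − 6.0) = 92 / 15.8 = 5.823 d.
larval: 155 / (21.8 − 8.0) = 155 / 13.8 = 11.232 d.
Sum = 17.055 ≈ 17.1 days.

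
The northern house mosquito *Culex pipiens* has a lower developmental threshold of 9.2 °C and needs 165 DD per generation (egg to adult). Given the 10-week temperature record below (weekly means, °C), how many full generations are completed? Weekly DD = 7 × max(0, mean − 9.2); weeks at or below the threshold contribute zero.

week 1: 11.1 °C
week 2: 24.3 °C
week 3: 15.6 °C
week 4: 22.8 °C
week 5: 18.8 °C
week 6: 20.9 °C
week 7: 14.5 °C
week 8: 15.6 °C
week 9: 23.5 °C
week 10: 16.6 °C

3 generations

Weekly DD (7 × max(0, T̄ − 9.2)): 13.3, 105.7, 44.8, 95.2, 67.2, 81.9, 37.1, 44.8, 100.1, 51.8.
Season total = 641.9 DD.
Complete generations = ⌊641.9 / 165⌋ = 3.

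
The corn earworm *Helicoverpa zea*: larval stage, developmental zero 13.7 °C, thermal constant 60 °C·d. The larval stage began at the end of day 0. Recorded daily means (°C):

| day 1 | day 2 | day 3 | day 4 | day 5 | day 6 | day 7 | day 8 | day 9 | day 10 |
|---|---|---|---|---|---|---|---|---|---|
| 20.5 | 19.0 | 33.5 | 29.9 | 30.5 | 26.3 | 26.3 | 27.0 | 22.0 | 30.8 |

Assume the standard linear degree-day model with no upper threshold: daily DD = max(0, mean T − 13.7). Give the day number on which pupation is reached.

Daily DD above 13.7 °C: 6.8, 5.3, 19.8, 16.2, 16.8, 12.6, 12.6, 13.3, 8.3, 17.1.
Cumulative: 6.8, 12.1, 31.9, 48.1, 64.9, 77.5, 90.1, 103.4, 111.7, 128.8.
The total first reaches 60 DD on day 5.

day 5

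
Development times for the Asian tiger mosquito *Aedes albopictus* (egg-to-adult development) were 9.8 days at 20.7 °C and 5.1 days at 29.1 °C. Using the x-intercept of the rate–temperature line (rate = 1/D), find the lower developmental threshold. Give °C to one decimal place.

11.6 °C

Equal thermal constants: D₁(T₁ − T_b) = D₂(T₂ − T_b).
9.8·(20.7 − T_b) = 5.1·(29.1 − T_b)
T_b = (9.8·20.7 − 5.1·29.1) / (9.8 − 5.1) = 54.45 / 4.7 = 11.585 °C ≈ 11.6 °C.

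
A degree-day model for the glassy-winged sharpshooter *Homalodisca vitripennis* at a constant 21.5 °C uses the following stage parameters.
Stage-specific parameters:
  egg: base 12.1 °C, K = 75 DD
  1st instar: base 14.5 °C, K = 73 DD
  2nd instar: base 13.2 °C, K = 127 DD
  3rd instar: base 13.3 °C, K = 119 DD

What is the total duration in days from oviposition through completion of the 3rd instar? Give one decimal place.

48.2 days

egg: 75 / (21.5 − 12.1) = 75 / 9.4 = 7.979 d.
1st instar: 73 / (21.5 − 14.5) = 73 / 7.0 = 10.429 d.
2nd instar: 127 / (21.5 − 13.2) = 127 / 8.3 = 15.301 d.
3rd instar: 119 / (21.5 − 13.3) = 119 / 8.2 = 14.512 d.
Sum = 48.221 ≈ 48.2 days.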